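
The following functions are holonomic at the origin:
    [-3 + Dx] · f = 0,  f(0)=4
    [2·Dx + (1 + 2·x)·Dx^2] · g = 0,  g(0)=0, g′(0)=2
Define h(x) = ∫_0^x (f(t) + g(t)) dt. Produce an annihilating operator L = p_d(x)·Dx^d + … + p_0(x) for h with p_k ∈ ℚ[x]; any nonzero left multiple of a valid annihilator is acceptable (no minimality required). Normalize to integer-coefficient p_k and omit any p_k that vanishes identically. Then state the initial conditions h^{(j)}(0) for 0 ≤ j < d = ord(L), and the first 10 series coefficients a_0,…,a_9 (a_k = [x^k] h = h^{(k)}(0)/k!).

f: a_k = 4, 12, 18, 18, 27/2, 81/10, 81/20, 243/140, 729/1120, 243/1120, …
g: a_k = 0, 2, -2, 8/3, -4, 32/5, -32/3, 128/7, -32, 512/9, …
L₀ := lclm(L_f,L_g); ord L₀ ≤ 1+2.
h=∫h₀ ⇒ L = L₀·Dx.
L = (-42 - 36·x)·Dx^2 + (-1 - 36·x - 36·x^2)·Dx^3 + (5 + 16·x + 12·x^2)·Dx^4  (order 4).
h: a_k = 0, 4, 7, 16/3, 31/6, 19/10, 29/12, -397/420, 2803/1120, -35111/10080, …
ICs: h(0) = 0, h′(0) = 4, h′′(0) = 14, h′′′(0) = 32.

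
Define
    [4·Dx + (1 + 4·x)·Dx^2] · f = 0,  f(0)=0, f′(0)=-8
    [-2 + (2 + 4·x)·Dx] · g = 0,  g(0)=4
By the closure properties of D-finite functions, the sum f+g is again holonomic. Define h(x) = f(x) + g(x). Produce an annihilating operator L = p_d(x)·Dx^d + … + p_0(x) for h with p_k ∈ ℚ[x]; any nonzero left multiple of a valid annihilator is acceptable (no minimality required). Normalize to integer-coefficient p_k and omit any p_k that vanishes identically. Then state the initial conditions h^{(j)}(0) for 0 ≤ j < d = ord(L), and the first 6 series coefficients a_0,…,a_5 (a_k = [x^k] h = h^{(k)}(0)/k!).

f: a_k = 0, -8, 16, -128/3, 128, -2048/5, …
g: a_k = 4, 4, -2, 2, -5/2, 7/2, …
h₀=f+g: left-lcm gives L₀, ord ≤ 3.
L = (20 + 16·x)·Dx + (29 + 104·x + 80·x^2)·Dx^2 + (3 + 22·x + 48·x^2 + 32·x^3)·Dx^3  (order 3).
h: a_k = 4, -4, 14, -122/3, 251/2, -4061/10, …
ICs: h(0) = 4, h′(0) = -4, h′′(0) = 28.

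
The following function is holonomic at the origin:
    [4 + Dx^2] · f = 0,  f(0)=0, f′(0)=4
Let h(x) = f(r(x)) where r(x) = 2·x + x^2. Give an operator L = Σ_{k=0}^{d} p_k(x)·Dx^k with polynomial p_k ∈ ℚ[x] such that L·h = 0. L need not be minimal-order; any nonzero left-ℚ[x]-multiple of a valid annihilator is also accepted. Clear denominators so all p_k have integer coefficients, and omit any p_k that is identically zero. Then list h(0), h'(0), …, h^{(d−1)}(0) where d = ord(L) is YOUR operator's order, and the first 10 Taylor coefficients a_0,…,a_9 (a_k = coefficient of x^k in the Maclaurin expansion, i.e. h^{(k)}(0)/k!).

L = (16 + 48·x + 48·x^2 + 16·x^3) - Dx + (1 + x)·Dx^2  (order 2).
h: a_k = 0, 8, 4, -64/3, -32, 16/15, 40, 11392/315, -64/45, -77552/2835, …
ICs: h(0) = 0, h′(0) = 8.

f: a_k = 0, 4, 0, -8/3, 0, 8/15, 0, -16/315, 0, 8/2835, …
L₀ from L_f via x↦r, Dx↦r'^{-1}Dx.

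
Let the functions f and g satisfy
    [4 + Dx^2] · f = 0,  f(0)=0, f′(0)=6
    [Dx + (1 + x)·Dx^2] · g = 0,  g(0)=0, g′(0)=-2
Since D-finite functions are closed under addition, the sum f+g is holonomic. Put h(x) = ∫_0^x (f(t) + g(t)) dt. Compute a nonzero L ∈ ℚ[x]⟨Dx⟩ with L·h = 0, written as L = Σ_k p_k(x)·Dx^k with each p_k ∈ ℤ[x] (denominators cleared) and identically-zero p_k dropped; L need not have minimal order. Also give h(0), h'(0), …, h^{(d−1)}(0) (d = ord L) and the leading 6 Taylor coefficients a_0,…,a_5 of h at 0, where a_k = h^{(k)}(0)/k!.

f: a_k = 0, 6, 0, -4, 0, 4/5, …
g: a_k = 0, -2, 1, -2/3, 1/2, -2/5, …
Weyl lclm of L_f,L_g ⇒ L₀ (ord ≤ 4).
h=∫₀ˣh₀: take L = L₀·Dx.
L = (20 + 16·x + 8·x^2)·Dx^2 + (12 + 28·x + 24·x^2 + 8·x^3)·Dx^3 + (5 + 4·x + 2·x^2)·Dx^4 + (3 + 7·x + 6·x^2 + 2·x^3)·Dx^5  (order 5).
h: a_k = 0, 0, 2, 1/3, -7/6, 1/10, …
ICs: h(0) = 0, h′(0) = 0, h′′(0) = 4, h′′′(0) = 2, h′′′′(0) = -28.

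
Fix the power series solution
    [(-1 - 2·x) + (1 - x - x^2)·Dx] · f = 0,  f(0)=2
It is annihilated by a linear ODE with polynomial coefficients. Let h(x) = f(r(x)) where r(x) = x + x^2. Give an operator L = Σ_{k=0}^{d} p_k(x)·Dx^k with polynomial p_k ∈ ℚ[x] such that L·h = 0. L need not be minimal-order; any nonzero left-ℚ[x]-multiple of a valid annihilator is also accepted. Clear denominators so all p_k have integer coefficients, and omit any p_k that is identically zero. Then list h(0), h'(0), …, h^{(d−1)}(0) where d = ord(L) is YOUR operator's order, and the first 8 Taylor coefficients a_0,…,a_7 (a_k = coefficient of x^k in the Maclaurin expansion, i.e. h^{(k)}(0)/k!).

L = (1 + 4·x + 6·x^2 + 4·x^3) + (-1 + x + 2·x^2 + 2·x^3 + x^4)·Dx  (order 1).
h: a_k = 2, 2, 6, 14, 32, 74, 172, 398, …
ICs: h(0) = 2.

f: a_k = 2, 2, 4, 6, 10, 16, 26, 42, …
Substitute x→r, Dx→(1/r')Dx; clear ⇒ L₀.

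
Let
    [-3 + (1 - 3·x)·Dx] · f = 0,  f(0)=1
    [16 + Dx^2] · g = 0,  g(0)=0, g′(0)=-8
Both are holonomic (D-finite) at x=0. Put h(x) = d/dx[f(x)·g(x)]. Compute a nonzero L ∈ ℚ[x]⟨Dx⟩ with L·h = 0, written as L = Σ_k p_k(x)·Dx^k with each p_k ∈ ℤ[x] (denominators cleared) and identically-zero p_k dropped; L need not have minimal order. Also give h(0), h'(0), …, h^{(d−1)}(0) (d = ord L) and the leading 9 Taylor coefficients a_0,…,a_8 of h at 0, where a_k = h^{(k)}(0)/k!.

f: a_k = 1, 3, 9, 27, 81, 243, 729, 2187, 6561, …
g: a_k = 0, -8, 0, 64/3, 0, -256/15, 0, 2048/315, 0, …
h₀=f·g: eliminate ⇒ L₀, order ≤ 1·2.
h=h₀': d/dx-closure on L₀ ⇒ L.
L = (-2 - 96·x + 144·x^2) + (-6 + 18·x)·Dx + (1 - 6·x + 9·x^2)·Dx^2  (order 2).
h: a_k = -8, -48, -152, -608, -7096/3, -42576/5, -1339096/45, -10712768/105, -108470872/315, …
ICs: h(0) = -8, h′(0) = -48.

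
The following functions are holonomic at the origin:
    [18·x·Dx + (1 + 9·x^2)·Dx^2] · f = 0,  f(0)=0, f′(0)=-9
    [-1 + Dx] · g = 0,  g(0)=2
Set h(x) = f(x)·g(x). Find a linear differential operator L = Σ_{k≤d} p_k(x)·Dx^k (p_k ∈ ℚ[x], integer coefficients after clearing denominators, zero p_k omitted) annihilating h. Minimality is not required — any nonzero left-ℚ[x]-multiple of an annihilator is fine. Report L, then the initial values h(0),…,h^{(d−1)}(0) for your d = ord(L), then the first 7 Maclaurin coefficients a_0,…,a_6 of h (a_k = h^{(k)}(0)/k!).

L = (1 - 18·x + 9·x^2) + (-2 + 18·x - 18·x^2)·Dx + (1 + 9·x^2)·Dx^2  (order 2).
h: a_k = 0, -18, -18, 45, 51, -5307/20, -1131/4, …
ICs: h(0) = 0, h′(0) = -18.

f: a_k = 0, -9, 0, 27, 0, -729/5, 0, …
g: a_k = 2, 2, 1, 1/3, 1/12, 1/60, 1/360, …
Product ⇒ symmetric product L₀, ord ≤ 2.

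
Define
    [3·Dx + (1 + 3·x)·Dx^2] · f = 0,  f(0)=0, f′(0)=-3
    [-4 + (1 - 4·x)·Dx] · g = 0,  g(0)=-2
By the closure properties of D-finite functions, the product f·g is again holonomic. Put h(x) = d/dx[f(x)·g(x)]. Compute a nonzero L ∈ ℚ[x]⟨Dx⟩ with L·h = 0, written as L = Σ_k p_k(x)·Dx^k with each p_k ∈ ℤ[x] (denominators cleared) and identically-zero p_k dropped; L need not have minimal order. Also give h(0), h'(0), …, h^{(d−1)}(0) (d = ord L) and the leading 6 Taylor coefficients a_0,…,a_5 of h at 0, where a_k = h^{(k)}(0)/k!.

f: a_k = 0, -3, 9/2, -9, 81/4, -243/5, …
g: a_k = -2, -8, -32, -128, -512, -2048, …
L₀ := L_f ⊗_s L_g (sym. prod.), ord ≤ 2.
Derive L from L₀ (diff closure).
L = 48 + (6 + 60·x)·Dx + (-1 + x + 12·x^2)·Dx^2  (order 2).
h: a_k = 6, 30, 234, 1086, 5916, 134694/5, …
ICs: h(0) = 6, h′(0) = 30.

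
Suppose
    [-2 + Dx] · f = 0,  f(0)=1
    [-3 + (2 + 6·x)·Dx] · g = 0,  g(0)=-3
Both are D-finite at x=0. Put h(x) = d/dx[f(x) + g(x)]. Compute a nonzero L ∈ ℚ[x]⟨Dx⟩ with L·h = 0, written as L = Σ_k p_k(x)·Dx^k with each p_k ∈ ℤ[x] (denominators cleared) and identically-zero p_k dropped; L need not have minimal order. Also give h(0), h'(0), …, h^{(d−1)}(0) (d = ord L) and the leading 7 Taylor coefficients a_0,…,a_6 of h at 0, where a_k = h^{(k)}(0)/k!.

f: a_k = 1, 2, 2, 4/3, 2/3, 4/15, 4/45, …
g: a_k = -3, -9/2, 27/8, -81/16, 1215/128, -5103/256, 45927/1024, …
f+g: L₀ = lclm(L_f,L_g), ord ≤ 1+1.
h₀' ⇒ L via d/dx closure of L₀.
L = (-78 - 72·x) + (11 - 96·x - 144·x^2)·Dx + (14 + 66·x + 72·x^2)·Dx^2  (order 2).
h: a_k = -5/2, 43/4, -179/16, 3901/96, -75521/768, 2070811/7680, -68185211/92160, …
ICs: h(0) = -5/2, h′(0) = 43/4.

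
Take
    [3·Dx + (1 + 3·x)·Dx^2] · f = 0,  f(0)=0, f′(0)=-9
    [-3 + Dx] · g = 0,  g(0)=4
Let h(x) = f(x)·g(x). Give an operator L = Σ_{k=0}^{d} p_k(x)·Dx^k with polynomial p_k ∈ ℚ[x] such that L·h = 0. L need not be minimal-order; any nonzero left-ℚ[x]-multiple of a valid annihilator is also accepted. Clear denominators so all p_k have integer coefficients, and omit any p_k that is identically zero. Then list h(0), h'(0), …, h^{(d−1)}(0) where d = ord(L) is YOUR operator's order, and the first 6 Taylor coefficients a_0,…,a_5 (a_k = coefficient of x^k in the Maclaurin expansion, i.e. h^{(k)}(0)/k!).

f: a_k = 0, -9, 27/2, -27, 243/4, -729/5, …
g: a_k = 4, 12, 18, 18, 27/2, 81/10, …
f·g: L₀ = L_f ⊗_s L_g, ord ≤ 2·1.
L = 27·x + (-3 - 18·x)·Dx + (1 + 3·x)·Dx^2  (order 2).
h: a_k = 0, -36, -54, -108, 0, -2187/10, …
ICs: h(0) = 0, h′(0) = -36.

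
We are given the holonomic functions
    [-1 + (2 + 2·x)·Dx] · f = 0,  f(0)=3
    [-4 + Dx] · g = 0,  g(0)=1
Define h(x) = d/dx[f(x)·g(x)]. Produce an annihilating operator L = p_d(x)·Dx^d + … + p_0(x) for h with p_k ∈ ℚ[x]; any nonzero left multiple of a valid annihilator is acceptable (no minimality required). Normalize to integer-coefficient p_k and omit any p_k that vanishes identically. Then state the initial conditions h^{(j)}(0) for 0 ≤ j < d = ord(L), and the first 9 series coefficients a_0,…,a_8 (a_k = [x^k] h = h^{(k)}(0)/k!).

f: a_k = 3, 3/2, -3/8, 3/16, -15/128, 21/256, -63/1024, 99/2048, -1287/32768, …
g: a_k = 1, 4, 8, 32/3, 32/3, 128/15, 256/45, 1024/315, 512/315, …
L₀ := L_f ⊗_s L_g (sym. prod.), ord ≤ 1.
Differentiate: ansatz ord ≤ ord L₀ ⇒ L.
L = (79 + 144·x + 64·x^2) + (-18 - 34·x - 16·x^2)·Dx  (order 1).
h: a_k = 27/2, 237/4, 2049/16, 5841/32, 49553/256, 417727/2560, 1167969/10240, 29265889/430080, 243638873/6881280, …
ICs: h(0) = 27/2.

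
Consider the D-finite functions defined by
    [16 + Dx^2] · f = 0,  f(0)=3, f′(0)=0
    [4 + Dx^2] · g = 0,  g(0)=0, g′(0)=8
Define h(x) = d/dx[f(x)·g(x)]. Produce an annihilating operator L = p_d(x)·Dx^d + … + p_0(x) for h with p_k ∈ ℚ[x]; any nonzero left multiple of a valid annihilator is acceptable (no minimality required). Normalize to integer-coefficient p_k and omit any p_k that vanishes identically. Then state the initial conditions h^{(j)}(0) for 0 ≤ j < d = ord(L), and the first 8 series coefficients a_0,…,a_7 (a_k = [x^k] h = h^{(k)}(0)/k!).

L = 144 + 40·Dx^2 + Dx^4  (order 4).
h: a_k = 24, 0, -624, 0, 1936, 0, -34976/15, 0, …
ICs: h(0) = 24, h′(0) = 0, h′′(0) = -1248, h′′′(0) = 0.

f: a_k = 3, 0, -24, 0, 32, 0, -256/15, 0, …
g: a_k = 0, 8, 0, -16/3, 0, 16/15, 0, -32/315, …
Product ⇒ symmetric product L₀, ord ≤ 4.
h₀' ⇒ L via d/dx closure of L₀.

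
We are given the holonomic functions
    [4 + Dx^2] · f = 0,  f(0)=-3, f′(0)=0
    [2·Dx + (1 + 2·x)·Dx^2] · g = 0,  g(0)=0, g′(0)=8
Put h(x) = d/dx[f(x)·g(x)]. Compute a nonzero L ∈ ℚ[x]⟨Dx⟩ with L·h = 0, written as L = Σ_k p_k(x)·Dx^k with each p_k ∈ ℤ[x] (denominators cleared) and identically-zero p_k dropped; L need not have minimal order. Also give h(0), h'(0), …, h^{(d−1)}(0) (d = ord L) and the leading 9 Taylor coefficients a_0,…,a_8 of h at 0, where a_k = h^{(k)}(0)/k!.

L = (-400 - 1408·x - 2688·x^2 + 1536·x^3 + 11008·x^4 + 12288·x^5 + 4096·x^6) + (-192 - 512·x + 640·x^2 + 3840·x^3 + 5120·x^4 + 2048·x^5)·Dx + (-112 - 352·x - 224·x^2 + 2304·x^3 + 6272·x^4 + 6144·x^5 + 2048·x^6)·Dx^2 + (-48 - 128·x + 160·x^2 + 960·x^3 + 1280·x^4 + 512·x^5)·Dx^3 + (-3 + 112·x^2 + 480·x^3 + 880·x^4 + 768·x^5 + 256·x^6)·Dx^4  (order 4).
h: a_k = -24, 48, 48, 0, -144, 288, -2976/5, 18944/15, -18416/7, …
ICs: h(0) = -24, h′(0) = 48, h′′(0) = 96, h′′′(0) = 0.

f: a_k = -3, 0, 6, 0, -2, 0, 4/15, 0, -2/105, …
g: a_k = 0, 8, -8, 32/3, -16, 128/5, -128/3, 512/7, -128, …
Product ⇒ symmetric product L₀, ord ≤ 4.
h=h₀': d/dx-closure on L₀ ⇒ L.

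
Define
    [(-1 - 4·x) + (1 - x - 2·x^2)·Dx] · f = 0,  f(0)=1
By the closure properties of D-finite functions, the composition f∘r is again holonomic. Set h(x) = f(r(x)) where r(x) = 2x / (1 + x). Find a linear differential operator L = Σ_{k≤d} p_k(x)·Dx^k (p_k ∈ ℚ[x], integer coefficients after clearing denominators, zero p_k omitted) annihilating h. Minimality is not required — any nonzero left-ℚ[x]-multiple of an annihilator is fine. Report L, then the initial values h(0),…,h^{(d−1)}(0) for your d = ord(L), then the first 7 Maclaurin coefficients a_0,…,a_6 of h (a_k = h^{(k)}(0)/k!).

L = (2 + 18·x) + (-1 - x + 9·x^2 + 9·x^3)·Dx  (order 1).
h: a_k = 1, 2, 10, 18, 90, 162, 810, …
ICs: h(0) = 1.

f: a_k = 1, 1, 3, 5, 11, 21, 43, …
Substitute x→r, Dx→(1/r')Dx; clear ⇒ L₀.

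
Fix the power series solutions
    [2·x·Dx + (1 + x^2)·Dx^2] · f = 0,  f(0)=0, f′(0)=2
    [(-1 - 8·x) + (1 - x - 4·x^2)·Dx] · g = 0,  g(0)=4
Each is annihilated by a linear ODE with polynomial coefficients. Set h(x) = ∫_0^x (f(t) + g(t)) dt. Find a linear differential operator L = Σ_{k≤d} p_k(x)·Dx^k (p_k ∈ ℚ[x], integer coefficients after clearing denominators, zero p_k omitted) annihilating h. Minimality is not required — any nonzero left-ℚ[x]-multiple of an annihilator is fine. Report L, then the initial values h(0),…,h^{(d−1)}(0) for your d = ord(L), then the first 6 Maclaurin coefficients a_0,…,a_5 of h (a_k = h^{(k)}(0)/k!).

f: a_k = 0, 2, 0, -2/3, 0, 2/5, …
g: a_k = 4, 4, 20, 36, 116, 260, …
L₀ := lclm(L_f,L_g); ord L₀ ≤ 2+1.
∫: right-multiply L₀ by Dx.
L = (10 - 40·x - 478·x^2 - 864·x^3 - 2496·x^4 - 384·x^6)·Dx^2 + (-28 - 246·x - 316·x^2 - 1182·x^3 - 752·x^4 - 2048·x^5 - 48·x^6 - 384·x^7)·Dx^3 + (5 + 8·x + 32·x^2 - 104·x^3 - 197·x^4 - 128·x^5 - 288·x^6 - 16·x^7 - 64·x^8)·Dx^4  (order 4).
h: a_k = 0, 4, 3, 20/3, 53/6, 116/5, …
ICs: h(0) = 0, h′(0) = 4, h′′(0) = 6, h′′′(0) = 40.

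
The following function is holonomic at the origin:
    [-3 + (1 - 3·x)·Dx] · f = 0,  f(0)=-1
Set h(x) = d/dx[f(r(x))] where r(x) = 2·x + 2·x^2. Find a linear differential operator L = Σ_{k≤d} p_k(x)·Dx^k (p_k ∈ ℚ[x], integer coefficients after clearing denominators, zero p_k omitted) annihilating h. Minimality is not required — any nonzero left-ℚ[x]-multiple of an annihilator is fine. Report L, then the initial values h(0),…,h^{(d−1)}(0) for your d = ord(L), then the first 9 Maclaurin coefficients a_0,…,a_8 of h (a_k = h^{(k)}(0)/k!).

f: a_k = -1, -3, -9, -27, -81, -243, -729, -2187, -6561, …
Change of var in L_f (x↦r) gives L₀.
h₀' ⇒ L via d/dx closure of L₀.
L = (14 + 36·x + 36·x^2) + (-1 + 4·x + 18·x^2 + 12·x^3)·Dx  (order 1).
h: a_k = -6, -84, -864, -7920, -68040, -561168, -4499712, -35344512, -273287520, …
ICs: h(0) = -6.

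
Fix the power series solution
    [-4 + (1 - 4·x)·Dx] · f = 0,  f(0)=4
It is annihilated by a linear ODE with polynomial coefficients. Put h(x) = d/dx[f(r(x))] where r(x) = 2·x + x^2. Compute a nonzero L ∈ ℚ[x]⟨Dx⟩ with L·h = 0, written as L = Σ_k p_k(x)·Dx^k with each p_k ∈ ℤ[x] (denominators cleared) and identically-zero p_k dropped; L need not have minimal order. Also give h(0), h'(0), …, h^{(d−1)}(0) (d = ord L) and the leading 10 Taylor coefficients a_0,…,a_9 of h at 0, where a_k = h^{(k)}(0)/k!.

f: a_k = 4, 16, 64, 256, 1024, 4096, 16384, 65536, 262144, 1048576, …
Substitute x→r, Dx→(1/r')Dx; clear ⇒ L₀.
Differentiate: ansatz ord ≤ ord L₀ ⇒ L.
L = (17 + 24·x + 12·x^2) + (-1 + 7·x + 12·x^2 + 4·x^3)·Dx  (order 1).
h: a_k = 32, 544, 6912, 78080, 826880, 8406528, 83091456, 804528128, 7668080640, 72183357440, …
ICs: h(0) = 32.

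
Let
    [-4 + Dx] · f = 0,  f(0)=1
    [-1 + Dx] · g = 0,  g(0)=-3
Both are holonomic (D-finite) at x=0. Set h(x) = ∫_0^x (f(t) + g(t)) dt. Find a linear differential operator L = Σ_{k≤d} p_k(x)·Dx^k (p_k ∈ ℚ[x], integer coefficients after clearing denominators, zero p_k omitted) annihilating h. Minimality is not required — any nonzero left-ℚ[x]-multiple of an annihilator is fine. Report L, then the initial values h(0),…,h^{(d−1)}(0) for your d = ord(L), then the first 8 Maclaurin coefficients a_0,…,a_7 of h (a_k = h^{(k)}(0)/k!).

f: a_k = 1, 4, 8, 32/3, 32/3, 128/15, 256/45, 1024/315, …
g: a_k = -3, -3, -3/2, -1/2, -1/8, -1/40, -1/240, -1/1680, …
L₀ := lclm(L_f,L_g); ord L₀ ≤ 1+1.
h=∫₀ˣh₀: take L = L₀·Dx.
L = 4·Dx - 5·Dx^2 + Dx^3  (order 3).
h: a_k = 0, -2, 1/2, 13/6, 61/24, 253/120, 1021/720, 4093/5040, …
ICs: h(0) = 0, h′(0) = -2, h′′(0) = 1.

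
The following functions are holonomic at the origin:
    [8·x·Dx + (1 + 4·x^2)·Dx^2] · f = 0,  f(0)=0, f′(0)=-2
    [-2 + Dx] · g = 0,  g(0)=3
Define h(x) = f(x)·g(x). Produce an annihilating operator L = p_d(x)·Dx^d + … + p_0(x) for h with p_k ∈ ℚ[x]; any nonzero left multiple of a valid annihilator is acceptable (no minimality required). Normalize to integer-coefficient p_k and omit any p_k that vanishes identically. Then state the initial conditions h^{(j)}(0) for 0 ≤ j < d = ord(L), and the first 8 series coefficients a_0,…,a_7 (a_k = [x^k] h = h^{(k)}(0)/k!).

L = (4 - 16·x + 16·x^2) + (-4 + 8·x - 16·x^2)·Dx + (1 + 4·x^2)·Dx^2  (order 2).
h: a_k = 0, -6, -12, -4, 8, -36/5, -88/3, 744/35, …
ICs: h(0) = 0, h′(0) = -6.

f: a_k = 0, -2, 0, 8/3, 0, -32/5, 0, 128/7, …
g: a_k = 3, 6, 6, 4, 2, 4/5, 4/15, 8/105, …
Sym-product of L_f,L_g gives L₀ (≤ ord 2).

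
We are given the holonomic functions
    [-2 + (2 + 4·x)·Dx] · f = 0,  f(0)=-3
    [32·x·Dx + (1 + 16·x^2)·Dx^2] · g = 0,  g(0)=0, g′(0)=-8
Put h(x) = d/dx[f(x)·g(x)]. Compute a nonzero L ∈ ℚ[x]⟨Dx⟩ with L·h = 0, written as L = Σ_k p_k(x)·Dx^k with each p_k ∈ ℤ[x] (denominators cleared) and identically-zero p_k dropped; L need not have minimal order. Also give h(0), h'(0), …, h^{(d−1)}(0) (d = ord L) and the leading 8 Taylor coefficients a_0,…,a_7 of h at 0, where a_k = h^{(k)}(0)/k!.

L = (29 + 320·x - 1120·x^2 - 3072·x^3 - 768·x^4) + (38 + 300·x - 576·x^2 - 6656·x^3 - 10752·x^4 - 3072·x^5)·Dx + (3 - 20·x - 84·x^2 - 512·x^3 - 2176·x^4 - 3072·x^5 - 1024·x^6)·Dx^2  (order 2).
h: a_k = 24, 48, -420, -464, 6389, 35574/5, -1022653/10, -3777628/35, …
ICs: h(0) = 24, h′(0) = 48.

f: a_k = -3, -3, 3/2, -3/2, 15/8, -21/8, 63/16, -99/16, …
g: a_k = 0, -8, 0, 128/3, 0, -2048/5, 0, 32768/7, …
Sym-product of L_f,L_g gives L₀ (≤ ord 2).
h=h₀': d/dx-closure on L₀ ⇒ L.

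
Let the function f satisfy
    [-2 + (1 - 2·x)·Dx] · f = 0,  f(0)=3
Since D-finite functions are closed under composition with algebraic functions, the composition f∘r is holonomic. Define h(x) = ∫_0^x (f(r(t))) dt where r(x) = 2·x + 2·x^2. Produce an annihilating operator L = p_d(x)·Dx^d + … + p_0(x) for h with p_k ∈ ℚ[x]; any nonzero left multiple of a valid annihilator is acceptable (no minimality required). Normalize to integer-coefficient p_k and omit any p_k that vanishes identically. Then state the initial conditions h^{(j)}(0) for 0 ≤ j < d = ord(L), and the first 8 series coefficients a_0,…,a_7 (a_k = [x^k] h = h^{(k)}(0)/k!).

L = (4 + 8·x)·Dx + (-1 + 4·x + 4·x^2)·Dx^2  (order 2).
h: a_k = 0, 3, 6, 20, 72, 1392/5, 1120, 32448/7, …
ICs: h(0) = 0, h′(0) = 3.

f: a_k = 3, 6, 12, 24, 48, 96, 192, 384, …
h₀=f(r): pull back L_f along r ⇒ L₀.
Integrate: L := L₀·Dx.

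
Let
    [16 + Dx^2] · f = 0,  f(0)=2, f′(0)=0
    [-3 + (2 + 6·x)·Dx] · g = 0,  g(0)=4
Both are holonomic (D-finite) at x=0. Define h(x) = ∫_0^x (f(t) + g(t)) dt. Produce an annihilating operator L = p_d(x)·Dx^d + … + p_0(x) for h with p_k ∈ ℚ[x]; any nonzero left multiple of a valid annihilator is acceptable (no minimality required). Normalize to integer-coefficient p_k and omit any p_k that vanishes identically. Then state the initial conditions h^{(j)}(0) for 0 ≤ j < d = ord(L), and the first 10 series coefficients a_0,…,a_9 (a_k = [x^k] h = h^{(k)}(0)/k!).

f: a_k = 2, 0, -16, 0, 64/3, 0, -512/45, 0, 1024/315, 0, …
g: a_k = 4, 6, -9/2, 27/4, -405/32, 1701/64, -15309/256, 72171/512, -2814669/8192, 14073345/16384, …
h₀=f+g: left-lcm gives L₀, ord ≤ 3.
h=∫₀ˣh₀: take L = L₀·Dx.
L = (-4368 - 18432·x - 27648·x^2)·Dx + (1760 + 17568·x + 55296·x^2 + 55296·x^3)·Dx^2 + (-273 - 1152·x - 1728·x^2)·Dx^3 + (110 + 1098·x + 3456·x^2 + 3456·x^3)·Dx^4  (order 4).
h: a_k = 0, 6, 3, -41/6, 27/16, 833/480, 567/128, -819977/80640, 72171/4096, -878232127/23224320, …
ICs: h(0) = 0, h′(0) = 6, h′′(0) = 6, h′′′(0) = -41.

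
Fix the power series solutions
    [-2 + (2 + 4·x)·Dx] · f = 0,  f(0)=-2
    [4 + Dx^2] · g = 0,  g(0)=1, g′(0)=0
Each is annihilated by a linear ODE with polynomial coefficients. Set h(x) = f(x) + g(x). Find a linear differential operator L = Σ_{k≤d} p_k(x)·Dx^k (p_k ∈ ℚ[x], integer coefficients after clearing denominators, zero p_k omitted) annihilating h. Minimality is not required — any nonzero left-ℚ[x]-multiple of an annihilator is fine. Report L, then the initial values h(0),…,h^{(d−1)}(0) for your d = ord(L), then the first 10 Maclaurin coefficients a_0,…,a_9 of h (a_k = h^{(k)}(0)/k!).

L = (-28 - 64·x - 64·x^2) + (12 + 88·x + 192·x^2 + 128·x^3)·Dx + (-7 - 16·x - 16·x^2)·Dx^2 + (3 + 22·x + 48·x^2 + 32·x^3)·Dx^3  (order 3).
h: a_k = -1, -2, -1, -1, 23/12, -7/4, 913/360, -33/8, 135263/20160, -715/64, …
ICs: h(0) = -1, h′(0) = -2, h′′(0) = -2.

f: a_k = -2, -2, 1, -1, 5/4, -7/4, 21/8, -33/8, 429/64, -715/64, …
g: a_k = 1, 0, -2, 0, 2/3, 0, -4/45, 0, 2/315, 0, …
Sum ⇒ L₀ = lclm(L_f,L_g) in ℚ(x)⟨Dx⟩.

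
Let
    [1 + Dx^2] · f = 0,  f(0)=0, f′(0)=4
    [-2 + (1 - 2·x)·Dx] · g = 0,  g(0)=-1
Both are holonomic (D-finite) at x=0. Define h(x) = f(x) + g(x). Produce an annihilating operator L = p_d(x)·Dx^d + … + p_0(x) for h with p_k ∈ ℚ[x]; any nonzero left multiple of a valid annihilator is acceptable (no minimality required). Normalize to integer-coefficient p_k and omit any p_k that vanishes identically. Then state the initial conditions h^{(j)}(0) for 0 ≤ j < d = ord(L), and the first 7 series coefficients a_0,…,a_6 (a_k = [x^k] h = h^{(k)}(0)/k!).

f: a_k = 0, 4, 0, -2/3, 0, 1/30, 0, …
g: a_k = -1, -2, -4, -8, -16, -32, -64, …
Weyl lclm of L_f,L_g ⇒ L₀ (ord ≤ 3).
L = (-50 + 8·x - 8·x^2) + (9 - 22·x + 12·x^2 - 8·x^3)·Dx + (-50 + 8·x - 8·x^2)·Dx^2 + (9 - 22·x + 12·x^2 - 8·x^3)·Dx^3  (order 3).
h: a_k = -1, 2, -4, -26/3, -16, -959/30, -64, …
ICs: h(0) = -1, h′(0) = 2, h′′(0) = -8.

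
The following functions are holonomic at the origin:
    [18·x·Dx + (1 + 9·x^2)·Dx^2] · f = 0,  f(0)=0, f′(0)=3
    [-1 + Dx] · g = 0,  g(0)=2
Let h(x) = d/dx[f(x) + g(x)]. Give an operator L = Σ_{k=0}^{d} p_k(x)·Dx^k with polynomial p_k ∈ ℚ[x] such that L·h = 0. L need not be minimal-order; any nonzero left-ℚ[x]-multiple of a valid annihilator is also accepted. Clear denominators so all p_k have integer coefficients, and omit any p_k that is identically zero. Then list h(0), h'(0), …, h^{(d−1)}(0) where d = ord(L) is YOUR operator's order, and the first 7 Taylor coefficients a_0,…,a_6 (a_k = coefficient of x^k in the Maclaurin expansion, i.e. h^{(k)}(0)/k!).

f: a_k = 0, 3, 0, -9, 0, 243/5, 0, …
g: a_k = 2, 2, 1, 1/3, 1/12, 1/60, 1/360, …
L₀ := lclm(L_f,L_g); ord L₀ ≤ 2+1.
Differentiate: ansatz ord ≤ ord L₀ ⇒ L.
L = (18 - 18·x - 486·x^2 - 162·x^3) + (-19 + 468·x^2 - 81·x^4)·Dx + (1 + 18·x + 18·x^2 + 162·x^3 + 81·x^4)·Dx^2  (order 2).
h: a_k = 5, 2, -26, 1/3, 2917/12, 1/60, -787319/360, …
ICs: h(0) = 5, h′(0) = 2.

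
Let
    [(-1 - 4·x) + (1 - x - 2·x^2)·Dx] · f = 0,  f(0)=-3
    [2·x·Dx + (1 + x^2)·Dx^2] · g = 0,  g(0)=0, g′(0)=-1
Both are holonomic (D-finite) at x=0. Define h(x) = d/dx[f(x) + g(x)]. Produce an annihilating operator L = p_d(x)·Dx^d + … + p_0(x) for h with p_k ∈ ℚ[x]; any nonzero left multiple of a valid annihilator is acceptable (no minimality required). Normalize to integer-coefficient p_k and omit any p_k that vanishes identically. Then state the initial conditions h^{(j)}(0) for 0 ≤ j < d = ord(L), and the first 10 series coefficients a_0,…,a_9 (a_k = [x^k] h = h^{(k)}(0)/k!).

f: a_k = -3, -3, -9, -15, -33, -63, -129, -255, -513, -1023, …
g: a_k = 0, -1, 0, 1/3, 0, -1/5, 0, 1/7, 0, -1/9, …
Weyl lclm of L_f,L_g ⇒ L₀ (ord ≤ 3).
h=h₀': d/dx-closure on L₀ ⇒ L.
L = (-6 + 24·x + 162·x^2 + 240·x^3 + 384·x^4 + 48·x^6) + (16 + 74·x + 88·x^2 + 226·x^3 + 212·x^4 + 304·x^5 + 12·x^6 + 48·x^7)·Dx + (-3 - 4·x - 8·x^2 + 28·x^3 + 27·x^4 + 36·x^5 + 40·x^6 + 4·x^7 + 8·x^8)·Dx^2  (order 2).
h: a_k = -4, -18, -44, -132, -316, -774, -1784, -4104, -9208, -20490, …
ICs: h(0) = -4, h′(0) = -18.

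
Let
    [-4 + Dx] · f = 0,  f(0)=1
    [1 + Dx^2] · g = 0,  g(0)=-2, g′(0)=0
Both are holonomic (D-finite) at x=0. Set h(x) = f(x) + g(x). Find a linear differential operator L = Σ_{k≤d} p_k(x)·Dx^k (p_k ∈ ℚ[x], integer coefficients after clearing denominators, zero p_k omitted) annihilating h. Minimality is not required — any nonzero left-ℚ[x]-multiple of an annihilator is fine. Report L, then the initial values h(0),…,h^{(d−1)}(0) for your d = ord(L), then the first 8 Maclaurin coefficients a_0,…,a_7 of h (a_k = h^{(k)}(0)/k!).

L = -4 + Dx - 4·Dx^2 + Dx^3  (order 3).
h: a_k = -1, 4, 9, 32/3, 127/12, 128/15, 683/120, 1024/315, …
ICs: h(0) = -1, h′(0) = 4, h′′(0) = 18.

f: a_k = 1, 4, 8, 32/3, 32/3, 128/15, 256/45, 1024/315, …
g: a_k = -2, 0, 1, 0, -1/12, 0, 1/360, 0, …
L₀ := lclm(L_f,L_g); ord L₀ ≤ 1+2.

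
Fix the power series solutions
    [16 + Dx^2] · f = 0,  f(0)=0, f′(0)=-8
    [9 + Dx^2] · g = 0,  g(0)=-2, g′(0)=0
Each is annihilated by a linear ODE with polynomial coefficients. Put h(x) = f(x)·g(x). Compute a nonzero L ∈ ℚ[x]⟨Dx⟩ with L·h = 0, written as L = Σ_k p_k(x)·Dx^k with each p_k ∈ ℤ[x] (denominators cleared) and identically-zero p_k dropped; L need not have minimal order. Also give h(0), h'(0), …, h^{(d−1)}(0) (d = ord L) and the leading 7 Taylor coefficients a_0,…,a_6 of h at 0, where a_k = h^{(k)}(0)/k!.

f: a_k = 0, -8, 0, 64/3, 0, -256/15, 0, …
g: a_k = -2, 0, 9, 0, -27/4, 0, 81/40, …
h₀=f·g: eliminate ⇒ L₀, order ≤ 2·2.
L = 49 + 50·Dx^2 + Dx^4  (order 4).
h: a_k = 0, 16, 0, -344/3, 0, 4202/15, 0, …
ICs: h(0) = 0, h′(0) = 16, h′′(0) = 0, h′′′(0) = -688.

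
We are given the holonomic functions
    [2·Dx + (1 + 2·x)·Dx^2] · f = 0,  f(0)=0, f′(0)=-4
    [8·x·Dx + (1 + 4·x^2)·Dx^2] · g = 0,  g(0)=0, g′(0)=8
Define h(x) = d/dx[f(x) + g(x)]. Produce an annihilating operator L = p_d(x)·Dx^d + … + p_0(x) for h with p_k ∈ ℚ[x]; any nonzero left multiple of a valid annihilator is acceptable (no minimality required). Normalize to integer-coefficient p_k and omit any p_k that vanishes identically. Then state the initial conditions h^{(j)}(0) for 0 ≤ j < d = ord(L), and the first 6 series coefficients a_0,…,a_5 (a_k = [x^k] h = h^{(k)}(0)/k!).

f: a_k = 0, -4, 4, -16/3, 8, -64/5, …
g: a_k = 0, 8, 0, -32/3, 0, 128/5, …
Sum ⇒ L₀ = lclm(L_f,L_g) in ℚ(x)⟨Dx⟩.
h=h₀': d/dx-closure on L₀ ⇒ L.
L = (-8 - 48·x + 96·x^2 + 64·x^3) + (-8 - 16·x + 192·x^3 + 128·x^4)·Dx + (-1 + 2·x + 8·x^2 + 16·x^3 + 48·x^4 + 32·x^5)·Dx^2  (order 2).
h: a_k = 4, 8, -48, 32, 64, 128, …
ICs: h(0) = 4, h′(0) = 8.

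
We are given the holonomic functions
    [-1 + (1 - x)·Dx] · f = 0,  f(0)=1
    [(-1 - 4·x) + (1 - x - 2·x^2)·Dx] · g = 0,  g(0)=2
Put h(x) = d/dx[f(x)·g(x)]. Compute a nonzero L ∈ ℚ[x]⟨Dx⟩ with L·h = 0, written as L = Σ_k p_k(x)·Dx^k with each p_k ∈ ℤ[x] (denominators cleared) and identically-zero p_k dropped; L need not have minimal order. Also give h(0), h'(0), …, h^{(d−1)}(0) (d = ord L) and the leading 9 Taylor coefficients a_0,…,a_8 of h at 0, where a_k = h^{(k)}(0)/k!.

f: a_k = 1, 1, 1, 1, 1, 1, 1, 1, 1, …
g: a_k = 2, 2, 6, 10, 22, 42, 86, 170, 342, …
Sym-product of L_f,L_g gives L₀ (≤ ord 1).
h=h₀': d/dx-closure on L₀ ⇒ L.
L = (5 - 9·x^2 - 16·x^3 + 24·x^4) + (-1 + x + 6·x^2 - 7·x^3 - 5·x^4 + 6·x^5)·Dx  (order 1).
h: a_k = 4, 20, 60, 168, 420, 1020, 2380, 5456, 12276, …
ICs: h(0) = 4.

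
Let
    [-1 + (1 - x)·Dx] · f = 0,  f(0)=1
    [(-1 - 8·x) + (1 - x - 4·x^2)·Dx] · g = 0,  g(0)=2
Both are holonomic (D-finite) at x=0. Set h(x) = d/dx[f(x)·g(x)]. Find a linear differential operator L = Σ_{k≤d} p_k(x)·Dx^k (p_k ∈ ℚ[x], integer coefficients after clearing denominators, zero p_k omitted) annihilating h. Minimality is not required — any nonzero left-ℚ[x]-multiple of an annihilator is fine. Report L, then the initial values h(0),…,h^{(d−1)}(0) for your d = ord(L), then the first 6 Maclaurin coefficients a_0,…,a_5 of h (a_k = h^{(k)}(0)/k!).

L = (7 + 6·x + 3·x^2 - 96·x^3 + 96·x^4) + (-1 - x + 15·x^2 - 7·x^3 - 30·x^4 + 24·x^5)·Dx  (order 1).
h: a_k = 4, 28, 96, 360, 1100, 3492, …
ICs: h(0) = 4.

f: a_k = 1, 1, 1, 1, 1, 1, …
g: a_k = 2, 2, 10, 18, 58, 130, …
L₀ := L_f ⊗_s L_g (sym. prod.), ord ≤ 1.
Differentiate: ansatz ord ≤ ord L₀ ⇒ L.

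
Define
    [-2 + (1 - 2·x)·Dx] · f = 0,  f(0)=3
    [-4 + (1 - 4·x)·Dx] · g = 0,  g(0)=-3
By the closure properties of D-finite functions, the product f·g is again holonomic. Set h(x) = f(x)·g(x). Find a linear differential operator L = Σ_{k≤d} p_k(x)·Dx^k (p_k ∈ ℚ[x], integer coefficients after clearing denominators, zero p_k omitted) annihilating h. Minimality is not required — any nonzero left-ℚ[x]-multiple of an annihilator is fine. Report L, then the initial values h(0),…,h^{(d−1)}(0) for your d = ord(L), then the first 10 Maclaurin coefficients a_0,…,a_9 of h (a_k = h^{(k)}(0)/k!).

L = (-6 + 16·x) + (1 - 6·x + 8·x^2)·Dx  (order 1).
h: a_k = -9, -54, -252, -1080, -4464, -18144, -73152, -293760, -1177344, -4713984, …
ICs: h(0) = -9.

f: a_k = 3, 6, 12, 24, 48, 96, 192, 384, 768, 1536, …
g: a_k = -3, -12, -48, -192, -768, -3072, -12288, -49152, -196608, -786432, …
f·g: L₀ = L_f ⊗_s L_g, ord ≤ 1·1.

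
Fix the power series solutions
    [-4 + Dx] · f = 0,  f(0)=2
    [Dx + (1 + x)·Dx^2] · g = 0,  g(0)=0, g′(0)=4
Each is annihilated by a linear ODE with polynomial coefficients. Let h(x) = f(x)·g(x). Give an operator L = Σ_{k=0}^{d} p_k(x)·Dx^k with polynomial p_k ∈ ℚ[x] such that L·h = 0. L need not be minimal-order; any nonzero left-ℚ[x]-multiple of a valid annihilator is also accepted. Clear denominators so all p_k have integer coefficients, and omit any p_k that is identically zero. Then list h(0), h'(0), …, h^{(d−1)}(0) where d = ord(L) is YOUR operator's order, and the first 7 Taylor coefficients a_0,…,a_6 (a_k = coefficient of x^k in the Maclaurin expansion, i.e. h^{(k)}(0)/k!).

L = (12 + 16·x) + (-7 - 8·x)·Dx + (1 + x)·Dx^2  (order 2).
h: a_k = 0, 8, 28, 152/3, 62, 288/5, 388/9, …
ICs: h(0) = 0, h′(0) = 8.

f: a_k = 2, 8, 16, 64/3, 64/3, 256/15, 512/45, …
g: a_k = 0, 4, -2, 4/3, -1, 4/5, -2/3, …
Product ⇒ symmetric product L₀, ord ≤ 2.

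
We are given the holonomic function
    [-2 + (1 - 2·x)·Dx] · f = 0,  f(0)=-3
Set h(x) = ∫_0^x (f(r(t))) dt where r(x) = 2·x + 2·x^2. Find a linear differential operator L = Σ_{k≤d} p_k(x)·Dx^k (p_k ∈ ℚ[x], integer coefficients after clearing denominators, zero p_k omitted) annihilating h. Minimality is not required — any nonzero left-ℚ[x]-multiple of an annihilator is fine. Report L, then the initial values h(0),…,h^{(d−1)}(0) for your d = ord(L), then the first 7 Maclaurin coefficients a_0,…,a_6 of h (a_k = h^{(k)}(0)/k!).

L = (4 + 8·x)·Dx + (-1 + 4·x + 4·x^2)·Dx^2  (order 2).
h: a_k = 0, -3, -6, -20, -72, -1392/5, -1120, …
ICs: h(0) = 0, h′(0) = -3.

f: a_k = -3, -6, -12, -24, -48, -96, -192, …
Substitute x→r, Dx→(1/r')Dx; clear ⇒ L₀.
∫: right-multiply L₀ by Dx.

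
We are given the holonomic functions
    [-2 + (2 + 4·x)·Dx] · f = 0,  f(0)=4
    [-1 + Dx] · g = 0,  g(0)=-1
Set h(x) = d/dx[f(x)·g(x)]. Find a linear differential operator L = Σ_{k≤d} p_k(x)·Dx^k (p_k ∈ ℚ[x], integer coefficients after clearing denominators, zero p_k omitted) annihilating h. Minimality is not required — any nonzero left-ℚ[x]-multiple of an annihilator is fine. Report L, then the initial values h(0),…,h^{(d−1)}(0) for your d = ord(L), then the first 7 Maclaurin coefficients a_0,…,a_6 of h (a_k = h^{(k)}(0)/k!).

f: a_k = 4, 4, -2, 2, -5/2, 7/2, -21/4, …
g: a_k = -1, -1, -1/2, -1/6, -1/24, -1/120, -1/720, …
Product ⇒ symmetric product L₀, ord ≤ 1.
Differentiate: ansatz ord ≤ ord L₀ ⇒ L.
L = (1 + 4·x + 2·x^2) + (-1 - 3·x - 2·x^2)·Dx  (order 1).
h: a_k = -8, -8, -8, 8/3, -28/3, 244/15, -1388/45, …
ICs: h(0) = -8.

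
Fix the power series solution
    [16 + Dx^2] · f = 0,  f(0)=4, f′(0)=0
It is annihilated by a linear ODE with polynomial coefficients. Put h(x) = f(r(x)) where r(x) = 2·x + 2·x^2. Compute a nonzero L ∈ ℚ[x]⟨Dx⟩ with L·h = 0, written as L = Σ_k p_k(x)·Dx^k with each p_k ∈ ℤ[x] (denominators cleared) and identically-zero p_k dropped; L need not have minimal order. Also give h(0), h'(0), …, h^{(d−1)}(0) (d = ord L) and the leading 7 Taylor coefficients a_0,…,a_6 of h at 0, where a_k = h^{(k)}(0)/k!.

f: a_k = 4, 0, -32, 0, 128/3, 0, -1024/45, …
Substitute x→r, Dx→(1/r')Dx; clear ⇒ L₀.
L = (64 + 384·x + 768·x^2 + 512·x^3) - 2·Dx + (1 + 2·x)·Dx^2  (order 2).
h: a_k = 4, 0, -128, -256, 1664/3, 8192/3, 118784/45, …
ICs: h(0) = 4, h′(0) = 0.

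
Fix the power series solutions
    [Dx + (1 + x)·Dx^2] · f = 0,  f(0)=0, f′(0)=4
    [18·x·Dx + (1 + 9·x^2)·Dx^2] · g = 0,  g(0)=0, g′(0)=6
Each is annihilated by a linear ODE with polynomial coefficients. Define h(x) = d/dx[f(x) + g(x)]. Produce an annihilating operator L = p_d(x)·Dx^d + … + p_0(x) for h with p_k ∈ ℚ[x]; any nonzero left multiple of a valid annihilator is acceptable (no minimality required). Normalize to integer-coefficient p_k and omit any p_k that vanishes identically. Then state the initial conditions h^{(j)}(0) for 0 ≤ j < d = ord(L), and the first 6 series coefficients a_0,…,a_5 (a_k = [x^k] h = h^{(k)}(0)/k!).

f: a_k = 0, 4, -2, 4/3, -1, 4/5, …
g: a_k = 0, 6, 0, -18, 0, 486/5, …
h₀=f+g: left-lcm gives L₀, ord ≤ 4.
h₀' ⇒ L via d/dx closure of L₀.
L = (-18 - 54·x + 486·x^2 + 162·x^3) + (-20 - 36·x + 432·x^2 + 972·x^3 + 324·x^4)·Dx + (-1 + 17·x + 18·x^2 + 162·x^3 + 243·x^4 + 81·x^5)·Dx^2  (order 2).
h: a_k = 10, -4, -50, -4, 490, -4, …
ICs: h(0) = 10, h′(0) = -4.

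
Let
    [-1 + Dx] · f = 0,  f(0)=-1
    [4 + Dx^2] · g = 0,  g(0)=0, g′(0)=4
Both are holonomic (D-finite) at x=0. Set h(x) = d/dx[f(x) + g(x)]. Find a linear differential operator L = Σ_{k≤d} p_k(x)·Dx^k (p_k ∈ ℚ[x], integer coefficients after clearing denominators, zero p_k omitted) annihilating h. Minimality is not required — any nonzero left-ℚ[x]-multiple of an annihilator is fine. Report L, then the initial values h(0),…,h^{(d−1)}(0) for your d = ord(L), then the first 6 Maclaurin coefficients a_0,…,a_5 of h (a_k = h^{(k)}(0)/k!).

L = 4 - 4·Dx + Dx^2 - Dx^3  (order 3).
h: a_k = 3, -1, -17/2, -1/6, 21/8, -1/120, …
ICs: h(0) = 3, h′(0) = -1, h′′(0) = -17.

f: a_k = -1, -1, -1/2, -1/6, -1/24, -1/120, …
g: a_k = 0, 4, 0, -8/3, 0, 8/15, …
Sum ⇒ L₀ = lclm(L_f,L_g) in ℚ(x)⟨Dx⟩.
h=h₀': d/dx-closure on L₀ ⇒ L.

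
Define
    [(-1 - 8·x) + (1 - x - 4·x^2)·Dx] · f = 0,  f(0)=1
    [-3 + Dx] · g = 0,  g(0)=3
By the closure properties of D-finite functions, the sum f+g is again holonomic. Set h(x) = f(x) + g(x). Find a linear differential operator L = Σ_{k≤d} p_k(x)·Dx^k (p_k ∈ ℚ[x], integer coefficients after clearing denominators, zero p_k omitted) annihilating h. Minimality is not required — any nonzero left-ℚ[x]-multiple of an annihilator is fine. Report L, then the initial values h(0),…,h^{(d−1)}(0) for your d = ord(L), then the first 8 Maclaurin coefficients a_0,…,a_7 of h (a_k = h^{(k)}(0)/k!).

L = (-21 - 9·x - 396·x^2 - 288·x^3) + (1 + 42·x + 159·x^2 - 72·x^3 - 144·x^4)·Dx + (2 - 13·x - 9·x^2 + 56·x^3 + 48·x^4)·Dx^2  (order 2).
h: a_k = 4, 10, 37/2, 45/2, 313/8, 2843/40, 14723/80, 247689/560, …
ICs: h(0) = 4, h′(0) = 10.

f: a_k = 1, 1, 5, 9, 29, 65, 181, 441, …
g: a_k = 3, 9, 27/2, 27/2, 81/8, 243/40, 243/80, 729/560, …
Weyl lclm of L_f,L_g ⇒ L₀ (ord ≤ 2).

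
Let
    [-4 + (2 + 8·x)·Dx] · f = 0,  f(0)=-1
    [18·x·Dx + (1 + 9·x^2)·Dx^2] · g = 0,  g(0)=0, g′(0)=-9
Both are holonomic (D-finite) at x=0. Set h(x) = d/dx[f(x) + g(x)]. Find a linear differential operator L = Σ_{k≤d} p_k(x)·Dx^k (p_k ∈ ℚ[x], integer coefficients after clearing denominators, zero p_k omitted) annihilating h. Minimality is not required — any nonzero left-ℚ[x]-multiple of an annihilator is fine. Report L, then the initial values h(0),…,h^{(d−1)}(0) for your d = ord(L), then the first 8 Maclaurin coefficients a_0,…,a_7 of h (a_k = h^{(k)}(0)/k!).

f: a_k = -1, -2, 2, -4, 10, -28, 84, -264, …
g: a_k = 0, -9, 0, 27, 0, -729/5, 0, 6561/7, …
L₀ := lclm(L_f,L_g); ord L₀ ≤ 1+2.
h₀' ⇒ L via d/dx closure of L₀.
L = (-18 - 180·x + 486·x^2 + 972·x^3) + (-15 - 72·x - 9·x^2 + 1944·x^3 + 3402·x^4)·Dx + (-1 + 5·x + 54·x^2 + 153·x^3 + 567·x^4 + 972·x^5)·Dx^2  (order 2).
h: a_k = -11, 4, 69, 40, -869, 504, 4713, 6864, …
ICs: h(0) = -11, h′(0) = 4.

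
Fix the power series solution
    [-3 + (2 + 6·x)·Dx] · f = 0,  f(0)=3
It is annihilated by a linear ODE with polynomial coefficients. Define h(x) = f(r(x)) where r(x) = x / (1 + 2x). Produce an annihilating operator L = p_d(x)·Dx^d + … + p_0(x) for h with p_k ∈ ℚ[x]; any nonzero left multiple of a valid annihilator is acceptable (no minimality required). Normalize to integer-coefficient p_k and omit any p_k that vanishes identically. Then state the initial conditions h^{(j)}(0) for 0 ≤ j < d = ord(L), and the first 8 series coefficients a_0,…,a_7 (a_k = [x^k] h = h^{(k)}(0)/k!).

f: a_k = 3, 9/2, -27/8, 81/16, -1215/128, 5103/256, -45927/1024, 216513/2048, …
h₀=f(r): pull back L_f along r ⇒ L₀.
L = -3 + (2 + 14·x + 20·x^2)·Dx  (order 1).
h: a_k = 3, 9/2, -99/8, 585/16, -14895/128, 101727/256, -1477503/1024, 11283849/2048, …
ICs: h(0) = 3.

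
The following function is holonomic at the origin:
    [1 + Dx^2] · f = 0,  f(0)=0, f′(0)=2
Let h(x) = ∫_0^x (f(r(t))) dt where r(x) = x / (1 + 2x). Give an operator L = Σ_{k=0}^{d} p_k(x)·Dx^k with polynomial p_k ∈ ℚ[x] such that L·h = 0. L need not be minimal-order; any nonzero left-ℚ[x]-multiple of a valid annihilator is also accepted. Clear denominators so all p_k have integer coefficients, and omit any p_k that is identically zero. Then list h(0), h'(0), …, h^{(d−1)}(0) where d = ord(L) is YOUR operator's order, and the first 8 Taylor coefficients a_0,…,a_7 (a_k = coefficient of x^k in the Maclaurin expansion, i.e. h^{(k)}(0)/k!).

L = Dx + (4 + 24·x + 48·x^2 + 32·x^3)·Dx^2 + (1 + 8·x + 24·x^2 + 32·x^3 + 16·x^4)·Dx^3  (order 3).
h: a_k = 0, 0, 1, -4/3, 23/12, -14/5, 1441/360, -75/14, …
ICs: h(0) = 0, h′(0) = 0, h′′(0) = 2.

f: a_k = 0, 2, 0, -1/3, 0, 1/60, 0, -1/2520, …
Substitute x→r, Dx→(1/r')Dx; clear ⇒ L₀.
h=∫₀ˣh₀: take L = L₀·Dx.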